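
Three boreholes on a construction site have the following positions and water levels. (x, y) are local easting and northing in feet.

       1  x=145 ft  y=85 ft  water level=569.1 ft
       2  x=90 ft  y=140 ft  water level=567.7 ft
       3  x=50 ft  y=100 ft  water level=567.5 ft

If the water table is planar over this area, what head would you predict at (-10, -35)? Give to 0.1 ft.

568.0 ft

Taking 1 as reference: 2−1 = (-55, 55, -1.4); 3−1 = (-95, 15, -1.6).
Determinant of the coordinate differences = (-55)·15 − (-95)·55 = 4400.
∂h/∂x = [(-1.4)·15 − (-1.6)·55] / 4400 = +0.01523
∂h/∂y = [(-55)·(-1.6) − (-95)·(-1.4)] / 4400 = -0.01023
h(-10, -35) = 569.1 + (+0.01523)·(-155) + (-0.01023)·(-120) = 569.1 -2.360 +1.227 = 567.967 ft.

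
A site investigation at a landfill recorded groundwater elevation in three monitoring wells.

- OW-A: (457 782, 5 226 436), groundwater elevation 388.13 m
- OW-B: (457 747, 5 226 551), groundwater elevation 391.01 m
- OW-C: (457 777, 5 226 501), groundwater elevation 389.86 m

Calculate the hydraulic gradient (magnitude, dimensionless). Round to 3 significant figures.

0.0280

Taking OW-A as reference: OW-B−OW-A = (-35, 115, +2.88); OW-C−OW-A = (-5, 65, +1.73).
Solve a·Δx + b·Δy = Δh: det = (-35)·65 − (-5)·115 = -1700.
∂h/∂x = [(+2.88)·65 − (+1.73)·115] / -1700 = +0.006912
∂h/∂y = [(-35)·(+1.73) − (-5)·(+2.88)] / -1700 = +0.02715
|∇h| = √(0.006912² + 0.02715²) = 0.02802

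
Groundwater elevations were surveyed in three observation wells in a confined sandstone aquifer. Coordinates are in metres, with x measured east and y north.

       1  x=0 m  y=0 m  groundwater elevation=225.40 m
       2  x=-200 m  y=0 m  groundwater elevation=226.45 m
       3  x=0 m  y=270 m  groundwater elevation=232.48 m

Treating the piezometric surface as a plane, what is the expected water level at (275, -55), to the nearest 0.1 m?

∂h/∂x = (226.45 − 225.40) / (-200 − 0) = -0.005250
∂h/∂y = (232.48 − 225.40) / (270 − 0) = +0.02622
h(275, -55) = 225.40 + (-0.005250)·(275) + (+0.02622)·(-55) = 225.40 -1.444 -1.442 = 222.514 m.

222.5 m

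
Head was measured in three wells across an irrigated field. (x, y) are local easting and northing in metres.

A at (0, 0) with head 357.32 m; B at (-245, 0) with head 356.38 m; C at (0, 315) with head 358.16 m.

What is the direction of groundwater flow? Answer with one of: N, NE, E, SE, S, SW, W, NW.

SW

∂h/∂x = (356.38 − 357.32) / (-245 − 0) = +0.003837
∂h/∂y = (358.16 − 357.32) / (315 − 0) = +0.002667
Flow = −∇h = (-0.003837 east, -0.002667 north), which points southwest.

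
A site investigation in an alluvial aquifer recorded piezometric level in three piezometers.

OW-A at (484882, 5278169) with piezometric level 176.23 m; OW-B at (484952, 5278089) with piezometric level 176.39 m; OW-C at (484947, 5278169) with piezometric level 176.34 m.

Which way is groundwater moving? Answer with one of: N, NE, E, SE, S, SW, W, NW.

W

Differences from OW-A: to OW-B (Δx, Δy, Δh) = (70, -80, +0.16); to OW-C = (65, 0, +0.11).
Determinant of the coordinate differences = 70·0 − 65·(-80) = 5200.
∂h/∂x = [(+0.16)·0 − (+0.11)·(-80)] / 5200 = +0.001692
∂h/∂y = [70·(+0.11) − 65·(+0.16)] / 5200 = -0.0005192
Flow = −∇h = (-0.001692 east, +0.0005192 north), which points west.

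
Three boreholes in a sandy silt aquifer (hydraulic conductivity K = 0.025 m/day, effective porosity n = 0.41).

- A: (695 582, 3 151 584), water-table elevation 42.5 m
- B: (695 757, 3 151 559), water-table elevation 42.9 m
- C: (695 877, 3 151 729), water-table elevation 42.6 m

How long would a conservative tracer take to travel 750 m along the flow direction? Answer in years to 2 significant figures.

With h = a·x + b·y + c and A as origin, the differences give:
  175·a + (-25)·b = +0.4
  295·a + 145·b = +0.1
Eliminate b (×145 and ×(-25), subtract): 32750·a = 60.50 → a = ∂h/∂x = +0.001847
Back-substitute: b = ∂h/∂y = -0.003069.
|∇h| = √(0.001847² + -0.003069²) = 0.003582
Seepage velocity v = K·i/n = 0.025 × 0.003582 / 0.41 = 0.0002184 m/day.
t = 750 / 0.0002184 = 3.434e+06 days = 9.4e+03 years.

9400 years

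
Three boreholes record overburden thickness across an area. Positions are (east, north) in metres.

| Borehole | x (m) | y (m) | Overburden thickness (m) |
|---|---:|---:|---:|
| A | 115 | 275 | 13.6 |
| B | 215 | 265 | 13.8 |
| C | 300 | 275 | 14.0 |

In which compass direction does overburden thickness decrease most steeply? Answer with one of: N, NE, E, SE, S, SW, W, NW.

Taking A as reference: B−A = (100, -10, +0.2); C−A = (185, 0, +0.4).
Solve a·Δx + b·Δy = Δd: det = 100·0 − 185·(-10) = 1850.
∂d/∂x = [(+0.2)·0 − (+0.4)·(-10)] / 1850 = +0.002162
∂d/∂y = [100·(+0.4) − 185·(+0.2)] / 1850 = +0.001622
Steepest decrease is along −∇f = (-0.002162 E, -0.001622 N) → southwest.

SW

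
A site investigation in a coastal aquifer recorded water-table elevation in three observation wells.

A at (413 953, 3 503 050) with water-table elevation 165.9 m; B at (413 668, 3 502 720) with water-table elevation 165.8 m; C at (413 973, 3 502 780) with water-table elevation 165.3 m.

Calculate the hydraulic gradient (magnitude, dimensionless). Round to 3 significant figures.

0.00291

With h = a·x + b·y + c and A as origin, the differences give:
  (-285)·a + (-330)·b = -0.1
  20·a + (-270)·b = -0.6
Eliminate b (×(-270) and ×(-330), subtract): 83550·a = -171.00 → a = ∂h/∂x = -0.002047
Back-substitute: b = ∂h/∂y = +0.002071.
|∇h| = √(-0.002047² + 0.002071²) = 0.002912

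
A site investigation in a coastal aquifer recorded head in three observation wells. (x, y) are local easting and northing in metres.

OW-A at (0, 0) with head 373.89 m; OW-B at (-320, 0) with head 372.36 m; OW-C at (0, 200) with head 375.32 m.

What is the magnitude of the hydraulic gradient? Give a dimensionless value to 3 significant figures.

∂h/∂x = (372.36 − 373.89) / (-320 − 0) = +0.004781
∂h/∂y = (375.32 − 373.89) / (200 − 0) = +0.007150
|∇h| = √(0.004781² + 0.007150²) = 0.008601

0.00860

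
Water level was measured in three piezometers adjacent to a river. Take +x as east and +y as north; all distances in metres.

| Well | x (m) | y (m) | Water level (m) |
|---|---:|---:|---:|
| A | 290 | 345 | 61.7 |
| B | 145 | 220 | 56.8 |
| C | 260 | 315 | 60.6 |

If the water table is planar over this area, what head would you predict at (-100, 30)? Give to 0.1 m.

49.0 m

Three-point gradient (reference A): Δ to B = (-145, -125, -4.9), Δ to C = (-30, -30, -1.1).
∂h/∂x = +0.01583, ∂h/∂y = +0.02083 (det = 600).
h(-100, 30) = 61.7 + (+0.01583)·(-390) + (+0.02083)·(-315) = 61.7 -6.175 -6.563 = 48.962 m.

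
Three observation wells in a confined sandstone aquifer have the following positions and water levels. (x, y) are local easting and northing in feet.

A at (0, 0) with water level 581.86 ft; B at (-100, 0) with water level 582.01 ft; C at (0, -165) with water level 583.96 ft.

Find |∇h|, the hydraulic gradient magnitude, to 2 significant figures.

∂h/∂x = (582.01 − 581.86) / (-100 − 0) = -0.001500
∂h/∂y = (583.96 − 581.86) / (-165 − 0) = -0.01273
|∇h| = √(-0.001500² + -0.01273²) = 0.01282

0.013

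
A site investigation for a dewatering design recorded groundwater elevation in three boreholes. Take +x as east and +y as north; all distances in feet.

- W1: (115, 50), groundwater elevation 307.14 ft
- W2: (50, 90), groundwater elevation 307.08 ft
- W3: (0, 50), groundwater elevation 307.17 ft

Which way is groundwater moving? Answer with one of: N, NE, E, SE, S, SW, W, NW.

Taking W1 as reference: W2−W1 = (-65, 40, -0.06); W3−W1 = (-115, 0, +0.03).
Solve a·Δx + b·Δy = Δh: det = (-65)·0 − (-115)·40 = 4600.
∂h/∂x = [(-0.06)·0 − (+0.03)·40] / 4600 = -0.0002609
∂h/∂y = [(-65)·(+0.03) − (-115)·(-0.06)] / 4600 = -0.001924
Flow = −∇h = (+0.0002609 east, +0.001924 north), which points north.

N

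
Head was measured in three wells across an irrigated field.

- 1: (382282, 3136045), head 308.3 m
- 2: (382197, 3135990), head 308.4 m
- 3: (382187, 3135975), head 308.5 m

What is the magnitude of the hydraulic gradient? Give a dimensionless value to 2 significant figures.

Three-point gradient (reference 1): Δ to 2 = (-85, -55, +0.1), Δ to 3 = (-95, -70, +0.2).
∂h/∂x = +0.005517, ∂h/∂y = -0.01034 (det = 725).
|∇h| = √(0.005517² + -0.01034²) = 0.01172

0.012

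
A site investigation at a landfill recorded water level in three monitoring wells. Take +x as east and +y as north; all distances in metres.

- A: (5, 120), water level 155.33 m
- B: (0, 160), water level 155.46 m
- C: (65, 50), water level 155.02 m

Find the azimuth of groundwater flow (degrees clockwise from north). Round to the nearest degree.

152°

Three-point gradient (reference A): Δ to B = (-5, 40, +0.13), Δ to C = (60, -70, -0.31).
∂h/∂x = -0.001610, ∂h/∂y = +0.003049 (det = -2050).
Flow direction (−∇h) has components (+0.001610 E, -0.003049 N).
Azimuth = atan2(E, N) = atan2(+0.001610, -0.003049) = 152.2° ≈ 152°.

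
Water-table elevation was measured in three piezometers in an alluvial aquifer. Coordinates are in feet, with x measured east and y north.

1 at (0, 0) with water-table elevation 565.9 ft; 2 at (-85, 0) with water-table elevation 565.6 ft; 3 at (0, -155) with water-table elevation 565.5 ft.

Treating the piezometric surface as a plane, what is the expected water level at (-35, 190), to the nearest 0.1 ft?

∂h/∂x = (565.6 − 565.9) / (-85 − 0) = +0.003529
∂h/∂y = (565.5 − 565.9) / (-155 − 0) = +0.002581
h(-35, 190) = 565.9 + (+0.003529)·(-35) + (+0.002581)·(190) = 565.9 -0.124 +0.490 = 566.267 ft.

566.3 ft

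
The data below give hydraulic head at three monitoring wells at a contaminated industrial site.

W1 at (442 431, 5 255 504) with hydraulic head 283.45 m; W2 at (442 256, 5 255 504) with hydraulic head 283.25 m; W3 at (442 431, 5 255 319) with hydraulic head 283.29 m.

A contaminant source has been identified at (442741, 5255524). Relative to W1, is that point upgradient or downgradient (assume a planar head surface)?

upgradient

∂h/∂x = (283.25 − 283.45) / (442256 − 442431) = +0.001143
∂h/∂y = (283.29 − 283.45) / (5255319 − 5255504) = +0.0008649
Head at (442741, 5255524) = 283.45 + (+0.001143)·(310) + (+0.0008649)·(20) = 283.82 m.
That is higher than the 283.45 m at W1, so the point is upgradient.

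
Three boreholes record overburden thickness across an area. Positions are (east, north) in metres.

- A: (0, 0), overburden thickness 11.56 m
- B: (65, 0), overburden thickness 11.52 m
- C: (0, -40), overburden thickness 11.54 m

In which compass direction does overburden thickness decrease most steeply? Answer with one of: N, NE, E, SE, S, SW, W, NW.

∂d/∂x = (11.52 − 11.56) / (65 − 0) = -0.0006154
∂d/∂y = (11.54 − 11.56) / (-40 − 0) = +0.0005000
Steepest decrease is along −∇f = (+0.0006154 E, -0.0005000 N) → southeast.

SE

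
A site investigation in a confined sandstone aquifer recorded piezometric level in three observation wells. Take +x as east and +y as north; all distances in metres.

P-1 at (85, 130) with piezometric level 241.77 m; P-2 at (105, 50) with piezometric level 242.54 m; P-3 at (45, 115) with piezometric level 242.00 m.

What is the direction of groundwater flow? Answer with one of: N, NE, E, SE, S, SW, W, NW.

With h = a·x + b·y + c and P-1 as origin, the differences give:
  20·a + (-80)·b = +0.77
  (-40)·a + (-15)·b = +0.23
Eliminate b (×(-15) and ×(-80), subtract): -3500·a = 6.850 → a = ∂h/∂x = -0.001957
Back-substitute: b = ∂h/∂y = -0.01011.
Flow = −∇h = (+0.001957 east, +0.01011 north), which points north.

N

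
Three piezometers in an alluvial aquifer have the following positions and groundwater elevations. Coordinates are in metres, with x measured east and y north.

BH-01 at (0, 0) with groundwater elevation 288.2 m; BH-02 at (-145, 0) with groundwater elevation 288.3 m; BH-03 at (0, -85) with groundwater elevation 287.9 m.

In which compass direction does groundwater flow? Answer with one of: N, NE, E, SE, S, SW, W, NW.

∂h/∂x = (288.3 − 288.2) / (-145 − 0) = -0.0006897
∂h/∂y = (287.9 − 288.2) / (-85 − 0) = +0.003529
Flow = −∇h = (+0.0006897 east, -0.003529 north), which points south.

S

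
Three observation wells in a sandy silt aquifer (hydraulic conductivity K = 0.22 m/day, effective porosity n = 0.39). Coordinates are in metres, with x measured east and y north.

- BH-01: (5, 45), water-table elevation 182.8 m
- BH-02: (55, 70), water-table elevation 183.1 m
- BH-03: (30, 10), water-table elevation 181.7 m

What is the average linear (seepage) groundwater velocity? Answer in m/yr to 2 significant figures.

Differences from BH-01: to BH-02 (Δx, Δy, Δh) = (50, 25, +0.3); to BH-03 = (25, -35, -1.1).
Determinant of the coordinate differences = 50·(-35) − 25·25 = -2375.
∂h/∂x = [(+0.3)·(-35) − (-1.1)·25] / -2375 = -0.007158
∂h/∂y = [50·(-1.1) − 25·(+0.3)] / -2375 = +0.02632
|∇h| = √(-0.007158² + 0.02632²) = 0.02728
Seepage velocity v = K·i/n = 0.22 × 0.02728 / 0.39 = 0.01539 m/day = 5.621 m/yr.

5.6 m/yr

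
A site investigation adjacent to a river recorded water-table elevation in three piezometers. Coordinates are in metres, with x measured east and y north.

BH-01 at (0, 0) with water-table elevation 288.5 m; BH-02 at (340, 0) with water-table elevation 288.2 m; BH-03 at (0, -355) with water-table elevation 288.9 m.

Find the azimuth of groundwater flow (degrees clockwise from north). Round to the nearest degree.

∂h/∂x = (288.2 − 288.5) / (340 − 0) = -0.0008824
∂h/∂y = (288.9 − 288.5) / (-355 − 0) = -0.001127
Flow direction (−∇h) has components (+0.0008824 E, +0.001127 N).
Azimuth = atan2(E, N) = atan2(+0.0008824, +0.001127) = 38.1° ≈ 038°.

038°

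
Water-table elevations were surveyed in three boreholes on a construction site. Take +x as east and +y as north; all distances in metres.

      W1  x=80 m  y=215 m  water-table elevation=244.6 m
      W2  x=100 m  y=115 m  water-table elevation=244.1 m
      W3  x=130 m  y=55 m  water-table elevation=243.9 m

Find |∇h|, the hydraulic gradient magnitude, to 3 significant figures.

With h = a·x + b·y + c and W1 as origin, the differences give:
  20·a + (-100)·b = -0.5
  50·a + (-160)·b = -0.7
Eliminate b (×(-160) and ×(-100), subtract): 1800·a = 10.00 → a = ∂h/∂x = +0.005556
Back-substitute: b = ∂h/∂y = +0.006111.
|∇h| = √(0.005556² + 0.006111²) = 0.008259

0.00826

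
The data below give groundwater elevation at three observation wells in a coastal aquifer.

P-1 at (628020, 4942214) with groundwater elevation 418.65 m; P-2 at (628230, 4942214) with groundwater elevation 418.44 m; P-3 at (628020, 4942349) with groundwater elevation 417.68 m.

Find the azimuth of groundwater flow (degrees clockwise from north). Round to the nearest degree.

∂h/∂x = (418.44 − 418.65) / (628230 − 628020) = -0.0010000
∂h/∂y = (417.68 − 418.65) / (4942349 − 4942214) = -0.007185
Flow direction (−∇h) has components (+0.0010000 E, +0.007185 N).
Azimuth = atan2(E, N) = atan2(+0.0010000, +0.007185) = 7.9° ≈ 008°.

008°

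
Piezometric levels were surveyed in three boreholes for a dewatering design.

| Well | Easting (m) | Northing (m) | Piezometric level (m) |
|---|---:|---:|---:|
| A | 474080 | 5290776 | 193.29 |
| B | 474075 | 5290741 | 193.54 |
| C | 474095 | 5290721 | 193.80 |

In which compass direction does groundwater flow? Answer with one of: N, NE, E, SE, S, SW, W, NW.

NW

With h = a·x + b·y + c and A as origin, the differences give:
  (-5)·a + (-35)·b = +0.25
  15·a + (-55)·b = +0.51
Eliminate b (×(-55) and ×(-35), subtract): 800·a = 4.100 → a = ∂h/∂x = +0.005125
Back-substitute: b = ∂h/∂y = -0.007875.
Flow = −∇h = (-0.005125 east, +0.007875 north), which points northwest.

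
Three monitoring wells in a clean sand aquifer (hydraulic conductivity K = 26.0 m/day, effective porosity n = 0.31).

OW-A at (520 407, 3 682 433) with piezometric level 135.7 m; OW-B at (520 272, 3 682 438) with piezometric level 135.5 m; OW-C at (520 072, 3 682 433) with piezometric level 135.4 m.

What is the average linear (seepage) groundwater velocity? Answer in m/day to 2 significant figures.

Taking OW-A as reference: OW-B−OW-A = (-135, 5, -0.2); OW-C−OW-A = (-335, 0, -0.3).
Determinant of the coordinate differences = (-135)·0 − (-335)·5 = 1675.
∂h/∂x = [(-0.2)·0 − (-0.3)·5] / 1675 = +0.0008955
∂h/∂y = [(-135)·(-0.3) − (-335)·(-0.2)] / 1675 = -0.01582
|∇h| = √(0.0008955² + -0.01582²) = 0.01585
Seepage velocity v = K·i/n = 26.0 × 0.01585 / 0.31 = 1.329 m/day.

1.3 m/day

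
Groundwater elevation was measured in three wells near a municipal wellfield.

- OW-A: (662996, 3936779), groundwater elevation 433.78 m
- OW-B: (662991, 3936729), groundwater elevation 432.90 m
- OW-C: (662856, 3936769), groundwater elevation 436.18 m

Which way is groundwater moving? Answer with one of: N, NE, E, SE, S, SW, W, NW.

Three-point gradient (reference OW-A): Δ to OW-B = (-5, -50, -0.88), Δ to OW-C = (-140, -10, +2.40).
∂h/∂x = -0.01853, ∂h/∂y = +0.01945 (det = -6950).
Flow = −∇h = (+0.01853 east, -0.01945 north), which points southeast.

SE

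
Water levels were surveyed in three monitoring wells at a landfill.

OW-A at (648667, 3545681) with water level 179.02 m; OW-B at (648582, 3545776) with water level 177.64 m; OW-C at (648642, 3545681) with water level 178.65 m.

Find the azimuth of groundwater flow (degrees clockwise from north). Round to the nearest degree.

275°

Taking OW-A as reference: OW-B−OW-A = (-85, 95, -1.38); OW-C−OW-A = (-25, 0, -0.37).
Determinant of the coordinate differences = (-85)·0 − (-25)·95 = 2375.
∂h/∂x = [(-1.38)·0 − (-0.37)·95] / 2375 = +0.01480
∂h/∂y = [(-85)·(-0.37) − (-25)·(-1.38)] / 2375 = -0.001284
Flow direction (−∇h) has components (-0.01480 E, +0.001284 N).
Azimuth = atan2(E, N) = atan2(-0.01480, +0.001284) = 275.0° ≈ 275°.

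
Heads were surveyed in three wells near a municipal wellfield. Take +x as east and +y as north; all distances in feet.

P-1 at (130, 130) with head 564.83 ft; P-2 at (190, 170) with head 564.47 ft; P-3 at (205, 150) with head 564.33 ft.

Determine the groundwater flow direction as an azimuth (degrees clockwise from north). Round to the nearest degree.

Taking P-1 as reference: P-2−P-1 = (60, 40, -0.36); P-3−P-1 = (75, 20, -0.50).
Solve a·Δx + b·Δy = Δh: det = 60·20 − 75·40 = -1800.
∂h/∂x = [(-0.36)·20 − (-0.50)·40] / -1800 = -0.007111
∂h/∂y = [60·(-0.50) − 75·(-0.36)] / -1800 = +0.001667
Flow direction (−∇h) has components (+0.007111 E, -0.001667 N).
Azimuth = atan2(E, N) = atan2(+0.007111, -0.001667) = 103.2° ≈ 103°.

103°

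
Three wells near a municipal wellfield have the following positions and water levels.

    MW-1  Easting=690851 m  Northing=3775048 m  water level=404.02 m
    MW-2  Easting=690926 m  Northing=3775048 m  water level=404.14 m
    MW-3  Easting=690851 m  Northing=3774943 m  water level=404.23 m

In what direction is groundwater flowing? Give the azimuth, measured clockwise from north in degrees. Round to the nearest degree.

∂h/∂x = (404.14 − 404.02) / (690926 − 690851) = +0.001600
∂h/∂y = (404.23 − 404.02) / (3774943 − 3775048) = -0.002000
Flow direction (−∇h) has components (-0.001600 E, +0.002000 N).
Azimuth = atan2(E, N) = atan2(-0.001600, +0.002000) = 321.3° ≈ 321°.

321°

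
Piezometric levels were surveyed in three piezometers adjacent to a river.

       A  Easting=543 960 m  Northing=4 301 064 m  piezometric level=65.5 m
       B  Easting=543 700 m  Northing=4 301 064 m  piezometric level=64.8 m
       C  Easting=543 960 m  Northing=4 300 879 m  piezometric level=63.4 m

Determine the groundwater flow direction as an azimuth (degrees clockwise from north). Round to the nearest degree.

∂h/∂x = (64.8 − 65.5) / (543700 − 543960) = +0.002692
∂h/∂y = (63.4 − 65.5) / (4300879 − 4301064) = +0.01135
Flow direction (−∇h) has components (-0.002692 E, -0.01135 N).
Azimuth = atan2(E, N) = atan2(-0.002692, -0.01135) = 193.3° ≈ 193°.

193°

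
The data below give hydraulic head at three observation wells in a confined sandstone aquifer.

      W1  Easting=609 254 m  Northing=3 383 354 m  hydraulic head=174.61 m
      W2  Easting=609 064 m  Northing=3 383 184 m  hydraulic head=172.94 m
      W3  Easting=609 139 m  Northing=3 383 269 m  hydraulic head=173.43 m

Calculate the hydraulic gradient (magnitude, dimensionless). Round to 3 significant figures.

Differences from W1: to W2 (Δx, Δy, Δh) = (-190, -170, -1.67); to W3 = (-115, -85, -1.18).
Solve a·Δx + b·Δy = Δh: det = (-190)·(-85) − (-115)·(-170) = -3400.
∂h/∂x = [(-1.67)·(-85) − (-1.18)·(-170)] / -3400 = +0.01725
∂h/∂y = [(-190)·(-1.18) − (-115)·(-1.67)] / -3400 = -0.009456
|∇h| = √(0.01725² + -0.009456²) = 0.01967

0.0197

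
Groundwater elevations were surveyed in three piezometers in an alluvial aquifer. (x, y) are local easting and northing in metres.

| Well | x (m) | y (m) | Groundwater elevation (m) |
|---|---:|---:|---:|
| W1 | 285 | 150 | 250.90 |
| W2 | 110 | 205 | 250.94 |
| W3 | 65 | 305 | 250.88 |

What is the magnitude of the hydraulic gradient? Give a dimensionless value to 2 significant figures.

With h = a·x + b·y + c and W1 as origin, the differences give:
  (-175)·a + 55·b = +0.04
  (-220)·a + 155·b = -0.02
Eliminate b (×155 and ×55, subtract): -15025·a = 7.300 → a = ∂h/∂x = -0.0004859
Back-substitute: b = ∂h/∂y = -0.0008186.
|∇h| = √(-0.0004859² + -0.0008186²) = 0.0009519

0.00095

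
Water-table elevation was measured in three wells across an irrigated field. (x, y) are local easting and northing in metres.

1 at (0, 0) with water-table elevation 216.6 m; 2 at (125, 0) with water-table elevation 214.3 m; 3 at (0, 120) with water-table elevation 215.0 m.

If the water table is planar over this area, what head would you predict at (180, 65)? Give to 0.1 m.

212.4 m

∂h/∂x = (214.3 − 216.6) / (125 − 0) = -0.01840
∂h/∂y = (215.0 − 216.6) / (120 − 0) = -0.01333
h(180, 65) = 216.6 + (-0.01840)·(180) + (-0.01333)·(65) = 216.6 -3.312 -0.867 = 212.421 m.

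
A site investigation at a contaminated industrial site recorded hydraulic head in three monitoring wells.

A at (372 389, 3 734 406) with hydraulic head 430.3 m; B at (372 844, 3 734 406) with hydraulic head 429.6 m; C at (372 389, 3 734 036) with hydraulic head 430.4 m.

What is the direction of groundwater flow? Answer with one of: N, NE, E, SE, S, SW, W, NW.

E

∂h/∂x = (429.6 − 430.3) / (372844 − 372389) = -0.001538
∂h/∂y = (430.4 − 430.3) / (3734036 − 3734406) = -0.0002703
Flow = −∇h = (+0.001538 east, +0.0002703 north), which points east.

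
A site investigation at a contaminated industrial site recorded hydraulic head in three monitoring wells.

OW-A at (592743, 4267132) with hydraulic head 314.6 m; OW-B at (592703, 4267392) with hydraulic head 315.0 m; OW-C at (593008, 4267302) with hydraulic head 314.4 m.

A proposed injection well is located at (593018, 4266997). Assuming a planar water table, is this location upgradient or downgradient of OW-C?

downgradient

With h = a·x + b·y + c and OW-A as origin, the differences give:
  (-40)·a + 260·b = +0.4
  265·a + 170·b = -0.2
Eliminate b (×170 and ×260, subtract): -75700·a = 120.00 → a = ∂h/∂x = -0.001585
Back-substitute: b = ∂h/∂y = +0.001295.
Head at (593018, 4266997) = 314.6 + (-0.001585)·(275) + (+0.001295)·(-135) = 313.99 m.
That is lower than the 314.4 m at OW-C, so the point is downgradient.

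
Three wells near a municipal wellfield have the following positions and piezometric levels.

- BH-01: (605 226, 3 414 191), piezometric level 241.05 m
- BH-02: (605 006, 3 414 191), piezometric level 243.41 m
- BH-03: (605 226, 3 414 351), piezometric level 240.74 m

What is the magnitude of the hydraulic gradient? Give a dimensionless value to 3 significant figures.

∂h/∂x = (243.41 − 241.05) / (605006 − 605226) = -0.01073
∂h/∂y = (240.74 − 241.05) / (3414351 − 3414191) = -0.001938
|∇h| = √(-0.01073² + -0.001938²) = 0.0109

0.0109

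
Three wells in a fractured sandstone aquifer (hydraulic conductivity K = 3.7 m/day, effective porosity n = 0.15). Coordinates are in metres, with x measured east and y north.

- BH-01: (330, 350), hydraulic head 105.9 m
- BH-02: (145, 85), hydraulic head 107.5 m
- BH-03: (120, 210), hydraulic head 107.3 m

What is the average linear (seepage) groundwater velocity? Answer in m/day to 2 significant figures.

0.14 m/day

Differences from BH-01: to BH-02 (Δx, Δy, Δh) = (-185, -265, +1.6); to BH-03 = (-210, -140, +1.4).
Solve a·Δx + b·Δy = Δh: det = (-185)·(-140) − (-210)·(-265) = -29750.
∂h/∂x = [(+1.6)·(-140) − (+1.4)·(-265)] / -29750 = -0.004941
∂h/∂y = [(-185)·(+1.4) − (-210)·(+1.6)] / -29750 = -0.002588
|∇h| = √(-0.004941² + -0.002588²) = 0.005578
Seepage velocity v = K·i/n = 3.7 × 0.005578 / 0.15 = 0.1376 m/day.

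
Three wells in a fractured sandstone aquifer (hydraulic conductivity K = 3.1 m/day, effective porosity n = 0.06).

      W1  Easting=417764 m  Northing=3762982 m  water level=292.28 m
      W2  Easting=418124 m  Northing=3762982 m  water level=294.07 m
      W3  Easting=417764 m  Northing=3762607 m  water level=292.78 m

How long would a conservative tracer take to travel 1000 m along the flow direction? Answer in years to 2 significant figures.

10 years

∂h/∂x = (294.07 − 292.28) / (418124 − 417764) = +0.004972
∂h/∂y = (292.78 − 292.28) / (3762607 − 3762982) = -0.001333
|∇h| = √(0.004972² + -0.001333²) = 0.005148
Seepage velocity v = K·i/n = 3.1 × 0.005148 / 0.06 = 0.266 m/day.
t = 1000 / 0.266 = 3759 days = 10.3 years.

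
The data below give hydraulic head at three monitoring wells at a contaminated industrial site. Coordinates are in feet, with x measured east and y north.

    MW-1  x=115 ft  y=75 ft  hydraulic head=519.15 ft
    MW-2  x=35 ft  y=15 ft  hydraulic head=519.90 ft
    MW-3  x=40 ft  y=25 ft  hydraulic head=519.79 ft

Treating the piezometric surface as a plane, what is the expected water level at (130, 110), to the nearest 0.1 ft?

Differences from MW-1: to MW-2 (Δx, Δy, Δh) = (-80, -60, +0.75); to MW-3 = (-75, -50, +0.64).
Determinant of the coordinate differences = (-80)·(-50) − (-75)·(-60) = -500.
∂h/∂x = [(+0.75)·(-50) − (+0.64)·(-60)] / -500 = -0.001800
∂h/∂y = [(-80)·(+0.64) − (-75)·(+0.75)] / -500 = -0.01010
h(130, 110) = 519.15 + (-0.001800)·(15) + (-0.01010)·(35) = 519.15 -0.027 -0.354 = 518.769 ft.

518.8 ft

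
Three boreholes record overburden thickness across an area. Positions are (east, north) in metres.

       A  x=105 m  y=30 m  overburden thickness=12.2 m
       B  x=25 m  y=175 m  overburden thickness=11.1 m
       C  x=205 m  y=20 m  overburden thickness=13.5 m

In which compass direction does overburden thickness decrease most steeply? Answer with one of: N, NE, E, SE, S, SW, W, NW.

With d = a·x + b·y + c and A as origin, the differences give:
  (-80)·a + 145·b = -1.1
  100·a + (-10)·b = +1.3
Eliminate b (×(-10) and ×145, subtract): -13700·a = -177.50 → a = ∂d/∂x = +0.01296
Back-substitute: b = ∂d/∂y = -0.0004380.
Steepest decrease is along −∇f = (-0.01296 E, +0.0004380 N) → west.

W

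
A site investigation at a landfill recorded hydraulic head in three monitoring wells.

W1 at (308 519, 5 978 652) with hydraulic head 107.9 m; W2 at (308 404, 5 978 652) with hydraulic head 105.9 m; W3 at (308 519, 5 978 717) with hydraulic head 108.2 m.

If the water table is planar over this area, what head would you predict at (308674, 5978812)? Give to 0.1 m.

111.3 m

∂h/∂x = (105.9 − 107.9) / (308404 − 308519) = +0.01739
∂h/∂y = (108.2 − 107.9) / (5978717 − 5978652) = +0.004615
h(308674, 5978812) = 107.9 + (+0.01739)·(155) + (+0.004615)·(160) = 107.9 +2.696 +0.738 = 111.334 m.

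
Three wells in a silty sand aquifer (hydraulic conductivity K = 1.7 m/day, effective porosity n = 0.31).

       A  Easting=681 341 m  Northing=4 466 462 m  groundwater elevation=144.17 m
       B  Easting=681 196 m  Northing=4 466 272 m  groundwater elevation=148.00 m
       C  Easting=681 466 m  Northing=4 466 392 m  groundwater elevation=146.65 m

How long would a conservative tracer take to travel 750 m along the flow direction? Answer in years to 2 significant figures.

Three-point gradient (reference A): Δ to B = (-145, -190, +3.83), Δ to C = (125, -70, +2.48).
∂h/∂x = +0.005991, ∂h/∂y = -0.02473 (det = 33900).
|∇h| = √(0.005991² + -0.02473²) = 0.02545
Seepage velocity v = K·i/n = 1.7 × 0.02545 / 0.31 = 0.1396 m/day.
t = 750 / 0.1396 = 5372 days = 14.7 years.

15 years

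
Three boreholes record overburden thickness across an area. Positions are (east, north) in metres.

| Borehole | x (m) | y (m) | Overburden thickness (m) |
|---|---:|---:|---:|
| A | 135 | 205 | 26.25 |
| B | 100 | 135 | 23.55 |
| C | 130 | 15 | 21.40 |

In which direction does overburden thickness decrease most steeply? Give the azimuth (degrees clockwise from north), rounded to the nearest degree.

228°

With d = a·x + b·y + c and A as origin, the differences give:
  (-35)·a + (-70)·b = -2.70
  (-5)·a + (-190)·b = -4.85
Eliminate b (×(-190) and ×(-70), subtract): 6300·a = 173.500 → a = ∂d/∂x = +0.02754
Back-substitute: b = ∂d/∂y = +0.02480.
Steepest decrease is along −∇f: components (-0.02754 E, -0.02480 N).
Azimuth = atan2(-0.02754, -0.02480) = 228.0° ≈ 228°.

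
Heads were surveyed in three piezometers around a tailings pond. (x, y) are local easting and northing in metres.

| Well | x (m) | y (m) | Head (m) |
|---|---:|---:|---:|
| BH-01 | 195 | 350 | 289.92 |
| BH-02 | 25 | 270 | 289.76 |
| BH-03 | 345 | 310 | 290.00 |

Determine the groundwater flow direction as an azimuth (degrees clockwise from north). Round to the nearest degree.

Taking BH-01 as reference: BH-02−BH-01 = (-170, -80, -0.16); BH-03−BH-01 = (150, -40, +0.08).
Solve a·Δx + b·Δy = Δh: det = (-170)·(-40) − 150·(-80) = 18800.
∂h/∂x = [(-0.16)·(-40) − (+0.08)·(-80)] / 18800 = +0.0006809
∂h/∂y = [(-170)·(+0.08) − 150·(-0.16)] / 18800 = +0.0005532
Flow direction (−∇h) has components (-0.0006809 E, -0.0005532 N).
Azimuth = atan2(E, N) = atan2(-0.0006809, -0.0005532) = 230.9° ≈ 231°.

231°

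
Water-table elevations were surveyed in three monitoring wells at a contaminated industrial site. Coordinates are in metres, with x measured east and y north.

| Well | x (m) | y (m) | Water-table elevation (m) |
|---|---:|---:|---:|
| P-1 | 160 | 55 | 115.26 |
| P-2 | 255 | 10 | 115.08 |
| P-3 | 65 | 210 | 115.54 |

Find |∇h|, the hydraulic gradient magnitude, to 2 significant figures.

0.0017

With h = a·x + b·y + c and P-1 as origin, the differences give:
  95·a + (-45)·b = -0.18
  (-95)·a + 155·b = +0.28
Eliminate b (×155 and ×(-45), subtract): 10450·a = -15.300 → a = ∂h/∂x = -0.001464
Back-substitute: b = ∂h/∂y = +0.0009091.
|∇h| = √(-0.001464² + 0.0009091²) = 0.001723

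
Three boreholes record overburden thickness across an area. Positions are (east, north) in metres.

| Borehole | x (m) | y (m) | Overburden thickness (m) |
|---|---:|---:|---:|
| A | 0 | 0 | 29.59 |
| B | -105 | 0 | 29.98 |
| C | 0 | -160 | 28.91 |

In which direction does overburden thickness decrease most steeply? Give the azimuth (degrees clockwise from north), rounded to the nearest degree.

∂d/∂x = (29.98 − 29.59) / (-105 − 0) = -0.003714
∂d/∂y = (28.91 − 29.59) / (-160 − 0) = +0.004250
Steepest decrease is along −∇f: components (+0.003714 E, -0.004250 N).
Azimuth = atan2(+0.003714, -0.004250) = 138.8° ≈ 139°.

139°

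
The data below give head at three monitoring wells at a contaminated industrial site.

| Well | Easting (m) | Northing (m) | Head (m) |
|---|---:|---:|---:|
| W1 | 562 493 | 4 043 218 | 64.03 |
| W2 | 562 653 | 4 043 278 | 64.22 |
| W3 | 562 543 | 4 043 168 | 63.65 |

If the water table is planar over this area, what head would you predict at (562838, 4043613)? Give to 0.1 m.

Differences from W1: to W2 (Δx, Δy, Δh) = (160, 60, +0.19); to W3 = (50, -50, -0.38).
Determinant of the coordinate differences = 160·(-50) − 50·60 = -11000.
∂h/∂x = [(+0.19)·(-50) − (-0.38)·60] / -11000 = -0.001209
∂h/∂y = [160·(-0.38) − 50·(+0.19)] / -11000 = +0.006391
h(562838, 4043613) = 64.03 + (-0.001209)·(345) + (+0.006391)·(395) = 64.03 -0.417 +2.524 = 66.137 m.

66.1 m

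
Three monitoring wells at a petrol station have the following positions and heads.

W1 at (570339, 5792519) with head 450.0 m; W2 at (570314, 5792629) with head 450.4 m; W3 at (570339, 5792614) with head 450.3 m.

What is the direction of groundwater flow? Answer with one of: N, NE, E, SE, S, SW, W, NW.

SE

Differences from W1: to W2 (Δx, Δy, Δh) = (-25, 110, +0.4); to W3 = (0, 95, +0.3).
Determinant of the coordinate differences = (-25)·95 − 0·110 = -2375.
∂h/∂x = [(+0.4)·95 − (+0.3)·110] / -2375 = -0.002105
∂h/∂y = [(-25)·(+0.3) − 0·(+0.4)] / -2375 = +0.003158
Flow = −∇h = (+0.002105 east, -0.003158 north), which points southeast.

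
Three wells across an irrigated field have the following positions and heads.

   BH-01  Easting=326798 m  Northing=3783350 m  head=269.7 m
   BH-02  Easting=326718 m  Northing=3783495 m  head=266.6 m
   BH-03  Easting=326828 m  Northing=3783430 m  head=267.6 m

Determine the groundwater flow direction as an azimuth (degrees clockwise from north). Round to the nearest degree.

012°

Taking BH-01 as reference: BH-02−BH-01 = (-80, 145, -3.1); BH-03−BH-01 = (30, 80, -2.1).
Solve a·Δx + b·Δy = Δh: det = (-80)·80 − 30·145 = -10750.
∂h/∂x = [(-3.1)·80 − (-2.1)·145] / -10750 = -0.005256
∂h/∂y = [(-80)·(-2.1) − 30·(-3.1)] / -10750 = -0.02428
Flow direction (−∇h) has components (+0.005256 E, +0.02428 N).
Azimuth = atan2(E, N) = atan2(+0.005256, +0.02428) = 12.2° ≈ 012°.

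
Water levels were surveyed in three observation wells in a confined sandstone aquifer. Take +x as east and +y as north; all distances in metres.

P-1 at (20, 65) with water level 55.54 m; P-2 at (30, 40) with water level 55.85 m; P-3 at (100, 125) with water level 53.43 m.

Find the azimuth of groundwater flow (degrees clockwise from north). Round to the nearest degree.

037°

Three-point gradient (reference P-1): Δ to P-2 = (10, -25, +0.31), Δ to P-3 = (80, 60, -2.11).
∂h/∂x = -0.01313, ∂h/∂y = -0.01765 (det = 2600).
Flow direction (−∇h) has components (+0.01313 E, +0.01765 N).
Azimuth = atan2(E, N) = atan2(+0.01313, +0.01765) = 36.6° ≈ 037°.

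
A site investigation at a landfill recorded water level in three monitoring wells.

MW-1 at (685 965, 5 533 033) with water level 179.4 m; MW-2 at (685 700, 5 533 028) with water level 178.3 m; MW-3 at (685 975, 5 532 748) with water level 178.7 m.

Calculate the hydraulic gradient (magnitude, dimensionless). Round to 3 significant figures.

Differences from MW-1: to MW-2 (Δx, Δy, Δh) = (-265, -5, -1.1); to MW-3 = (10, -285, -0.7).
Determinant of the coordinate differences = (-265)·(-285) − 10·(-5) = 75575.
∂h/∂x = [(-1.1)·(-285) − (-0.7)·(-5)] / 75575 = +0.004102
∂h/∂y = [(-265)·(-0.7) − 10·(-1.1)] / 75575 = +0.002600
|∇h| = √(0.004102² + 0.002600²) = 0.004857

0.00486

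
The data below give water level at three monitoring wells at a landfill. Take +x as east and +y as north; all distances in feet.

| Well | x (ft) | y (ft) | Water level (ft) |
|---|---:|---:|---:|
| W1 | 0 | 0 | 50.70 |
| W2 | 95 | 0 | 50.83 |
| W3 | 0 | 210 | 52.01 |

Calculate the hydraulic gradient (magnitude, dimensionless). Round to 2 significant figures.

0.0064

∂h/∂x = (50.83 − 50.70) / (95 − 0) = +0.001368
∂h/∂y = (52.01 − 50.70) / (210 − 0) = +0.006238
|∇h| = √(0.001368² + 0.006238²) = 0.006386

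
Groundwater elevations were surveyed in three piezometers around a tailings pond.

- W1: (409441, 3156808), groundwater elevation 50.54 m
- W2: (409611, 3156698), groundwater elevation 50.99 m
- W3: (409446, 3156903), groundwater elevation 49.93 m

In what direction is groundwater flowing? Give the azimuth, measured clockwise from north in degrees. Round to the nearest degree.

013°

Taking W1 as reference: W2−W1 = (170, -110, +0.45); W3−W1 = (5, 95, -0.61).
Solve a·Δx + b·Δy = Δh: det = 170·95 − 5·(-110) = 16700.
∂h/∂x = [(+0.45)·95 − (-0.61)·(-110)] / 16700 = -0.001458
∂h/∂y = [170·(-0.61) − 5·(+0.45)] / 16700 = -0.006344
Flow direction (−∇h) has components (+0.001458 E, +0.006344 N).
Azimuth = atan2(E, N) = atan2(+0.001458, +0.006344) = 12.9° ≈ 013°.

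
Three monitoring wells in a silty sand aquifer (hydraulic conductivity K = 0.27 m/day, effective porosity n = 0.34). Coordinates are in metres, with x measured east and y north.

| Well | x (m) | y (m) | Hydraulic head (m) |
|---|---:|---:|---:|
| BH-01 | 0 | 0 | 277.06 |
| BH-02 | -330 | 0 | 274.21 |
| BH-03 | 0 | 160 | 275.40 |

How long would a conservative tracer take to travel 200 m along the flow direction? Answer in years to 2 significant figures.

∂h/∂x = (274.21 − 277.06) / (-330 − 0) = +0.008636
∂h/∂y = (275.40 − 277.06) / (160 − 0) = -0.01038
|∇h| = √(0.008636² + -0.01038²) = 0.0135
Seepage velocity v = K·i/n = 0.27 × 0.0135 / 0.34 = 0.01072 m/day.
t = 200 / 0.01072 = 1.866e+04 days = 51.1 years.

51 years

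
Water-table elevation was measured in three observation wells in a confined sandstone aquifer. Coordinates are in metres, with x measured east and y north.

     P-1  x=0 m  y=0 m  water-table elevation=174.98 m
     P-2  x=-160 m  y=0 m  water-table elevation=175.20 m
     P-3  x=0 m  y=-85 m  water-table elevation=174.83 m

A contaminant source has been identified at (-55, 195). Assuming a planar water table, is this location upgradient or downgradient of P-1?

∂h/∂x = (175.20 − 174.98) / (-160 − 0) = -0.001375
∂h/∂y = (174.83 − 174.98) / (-85 − 0) = +0.001765
Head at (-55, 195) = 174.98 + (-0.001375)·(-55) + (+0.001765)·(195) = 175.40 m.
That is higher than the 174.98 m at P-1, so the point is upgradient.

upgradient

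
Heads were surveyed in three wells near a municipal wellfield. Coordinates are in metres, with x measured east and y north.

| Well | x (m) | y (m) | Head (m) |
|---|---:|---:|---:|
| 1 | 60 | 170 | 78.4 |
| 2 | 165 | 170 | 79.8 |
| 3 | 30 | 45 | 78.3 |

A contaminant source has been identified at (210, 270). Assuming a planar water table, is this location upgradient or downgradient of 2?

With h = a·x + b·y + c and 1 as origin, the differences give:
  105·a + 0·b = +1.4
  (-30)·a + (-125)·b = -0.1
Eliminate b (×(-125) and ×0, subtract): -13125·a = -175.00 → a = ∂h/∂x = +0.01333
Back-substitute: b = ∂h/∂y = -0.002400.
Head at (210, 270) = 78.4 + (+0.01333)·(150) + (-0.002400)·(100) = 80.16 m.
That is higher than the 79.8 m at 2, so the point is upgradient.

upgradient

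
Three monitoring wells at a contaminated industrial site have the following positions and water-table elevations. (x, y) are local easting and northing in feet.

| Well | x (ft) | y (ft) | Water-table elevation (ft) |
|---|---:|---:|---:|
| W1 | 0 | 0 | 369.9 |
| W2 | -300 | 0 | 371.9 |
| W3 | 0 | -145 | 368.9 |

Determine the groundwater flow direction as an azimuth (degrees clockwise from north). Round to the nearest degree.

136°

∂h/∂x = (371.9 − 369.9) / (-300 − 0) = -0.006667
∂h/∂y = (368.9 − 369.9) / (-145 − 0) = +0.006897
Flow direction (−∇h) has components (+0.006667 E, -0.006897 N).
Azimuth = atan2(E, N) = atan2(+0.006667, -0.006897) = 136.0° ≈ 136°.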